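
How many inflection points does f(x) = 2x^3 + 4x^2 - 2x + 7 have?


Inflection points occur where f''(x) = 0 and concavity changes.
f(x) = 2x^3 + 4x^2 - 2x + 7
f'(x) = 6x^2 + 8x - 2
f''(x) = 12x + 8
Set f''(x) = 0:
12x + 8 = 0
x = -8 / 12 = -2/3
Since f''(x) is linear (degree 1), it changes sign at this point.
Therefore there is exactly 1 inflection point.

1


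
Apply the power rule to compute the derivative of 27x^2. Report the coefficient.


We apply the power rule: d/dx [ax^n] = a*n * x^(n-1)
d/dx [27x^2]
= 27 * 2 * x^(2-1)
= 54x
The coefficient is 54

54


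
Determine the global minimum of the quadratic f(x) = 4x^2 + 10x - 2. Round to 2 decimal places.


For a quadratic f(x) = ax^2 + bx + c with a > 0, the minimum is at the vertex.
Vertex x-coordinate: x = -b/(2a)
x = -(10) / (2 * 4)
x = -10/8 = -5/4
Substitute back to find the minimum value:
f(-5/4) = 4 * (-5/4)^2 + 10 * (-5/4) - 2
= 25/4 - 25/2 - 2
= -33/4 = -8.25

-8.25


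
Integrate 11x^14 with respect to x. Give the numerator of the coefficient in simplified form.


Apply the power rule for integration:
integral of ax^n dx = a/(n+1) * x^(n+1) + C
integral of 11x^14 dx
= 11/15 * x^15 + C
The coefficient in lowest terms is 11/15, and its numerator is 11

11


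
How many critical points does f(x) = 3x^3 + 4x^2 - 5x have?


Find where f'(x) = 0:
f(x) = 3x^3 + 4x^2 - 5x
f'(x) = 9x^2 + 8x - 5
This is a quadratic in x. Use the discriminant to count real roots.
Discriminant = (8)^2 - 4 * 9 * (-5)
= 64 - (-180)
= 244
Since discriminant > 0, f'(x) = 0 has 2 real solutions.
Number of critical points: 2

2


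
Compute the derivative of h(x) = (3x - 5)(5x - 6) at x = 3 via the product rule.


Let u(x) = 3x - 5 and v(x) = 5x - 6
u'(x) = 3
v'(x) = 5
Product rule: h'(x) = u'(x)*v(x) + u(x)*v'(x)
= 3 * (5x - 6) + (3x - 5) * 5
At x = 3:
u(3) = 3 * 3 - 5 = 4
v(3) = 5 * 3 - 6 = 9
h'(3) = 3 * 9 + 4 * 5
= 27 + 20
= 47

47


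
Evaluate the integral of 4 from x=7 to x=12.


The integral of a constant k over [a, b] equals k * (b - a).
integral from 7 to 12 of 4 dx
= 4 * (12 - 7)
= 4 * 5
= 20

20


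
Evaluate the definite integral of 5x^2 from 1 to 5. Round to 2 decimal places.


Find the antiderivative of 5x^2:
F(x) = 5/3 * x^3
Apply the Fundamental Theorem of Calculus:
F(5) - F(1)
= 5/3 * 5^3 - 5/3 * 1^3
= 5/3 * (125 - 1)
= 5/3 * 124
= 620/3 ≈ 206.67

206.67


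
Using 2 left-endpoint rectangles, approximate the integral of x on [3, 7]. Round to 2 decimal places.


Left Riemann sum uses left endpoints of each subinterval.
Interval: [3, 7], n = 2
dx = (7 - 3) / 2 = 2
Left endpoints: [3, 5]
f values: [3, 5]
Sum = dx * (sum of f values)
= 2 * 8
= 16 = 16.00

16.00


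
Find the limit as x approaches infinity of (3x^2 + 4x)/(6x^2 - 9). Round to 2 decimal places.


For limits at infinity with equal-degree polynomials,
we compare leading coefficients.
Numerator leading term: 3x^2
Denominator leading term: 6x^2
Divide both by x^2:
lim = (3 + 4/x) / (6 - 9/x^2)
As x -> infinity, the 1/x and 1/x^2 terms vanish:
= 3/6 = 1/2 = 0.50

0.50


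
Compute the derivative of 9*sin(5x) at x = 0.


Apply the chain rule to differentiate 9*sin(5x):
d/dx [9*sin(5x)]
= 9 * cos(5x) * d/dx(5x)
= 9 * 5 * cos(5x)
= 45 * cos(5x)
Evaluate at x = 0:
= 45 * cos(0)
= 45 * 1
= 45

45


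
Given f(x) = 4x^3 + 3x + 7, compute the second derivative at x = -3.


First derivative:
f'(x) = 12x^2 + 3
Second derivative:
f''(x) = 24x
Substitute x = -3:
f''(-3) = 24 * (-3) + 0
= -72 + 0
= -72

-72


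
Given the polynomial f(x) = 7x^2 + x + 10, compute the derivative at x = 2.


Differentiate term by term using power and sum rules:
f(x) = 7x^2 + x + 10
f'(x) = 14x + 1
Substitute x = 2:
f'(2) = 14 * 2 + 1
= 28 + 1
= 29

29


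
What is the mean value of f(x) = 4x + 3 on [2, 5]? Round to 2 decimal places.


Average value = 1/(b-a) * integral from a to b of f(x) dx
First compute the integral of 4x + 3:
F(x) = 2x^2 + 3x
F(5) = 2 * 25 + 3 * 5 = 65
F(2) = 2 * 4 + 3 * 2 = 14
Integral = 65 - 14 = 51
Average = 51 / (5 - 2) = 51 / 3
= 17 = 17.00

17.00


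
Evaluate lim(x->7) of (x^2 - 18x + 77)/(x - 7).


Direct substitution gives 0/0, so we factor the numerator.
Factor: (x^2 - 18x + 77) = (x - 7)(x - 11)
Cancel the common factor (x - 7):
(x^2 - 18x + 77)/(x - 7) = (x - 11)
Now substitute x = 7:
= (7) - (11) = -4

-4


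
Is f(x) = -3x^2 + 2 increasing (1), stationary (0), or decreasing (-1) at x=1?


Compute f'(x) to determine behavior:
f'(x) = -6x
f'(1) = -6 * 1 + 0
= -6 + 0
= -6
Since f'(1) < 0, the function is decreasing (-1)

-1


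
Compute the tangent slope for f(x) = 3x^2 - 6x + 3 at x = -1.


The slope of the tangent line equals f'(x) at the point.
f(x) = 3x^2 - 6x + 3
f'(x) = 6x - 6
At x = -1:
f'(-1) = 6 * (-1) - 6
= -6 - 6
= -12

-12


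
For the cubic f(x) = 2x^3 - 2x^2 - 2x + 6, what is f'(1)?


Differentiate f(x) = 2x^3 - 2x^2 - 2x + 6 term by term:
f'(x) = 6x^2 - 4x - 2
Substitute x = 1:
f'(1) = 6 * 1^2 - 4 * 1 - 2
= 6 - 4 - 2
= 0

0


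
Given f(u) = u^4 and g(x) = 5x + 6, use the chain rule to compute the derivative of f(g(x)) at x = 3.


Using the chain rule: (f(g(x)))' = f'(g(x)) * g'(x)
First, find g(3):
g(3) = 5 * 3 + 6 = 21
Next, f'(u) = 4u^3
And g'(x) = 5
So f'(g(3)) * g'(3)
= 4 * 21^3 * 5
= 4 * 9261 * 5
= 185220

185220


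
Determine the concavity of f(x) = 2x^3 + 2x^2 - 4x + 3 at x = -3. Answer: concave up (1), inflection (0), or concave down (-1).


Concavity is determined by the sign of f''(x).
f(x) = 2x^3 + 2x^2 - 4x + 3
f'(x) = 6x^2 + 4x - 4
f''(x) = 12x + 4
f''(-3) = 12 * (-3) + 4
= -36 + 4
= -32
Since f''(-3) < 0, the function is concave down (-1)

-1


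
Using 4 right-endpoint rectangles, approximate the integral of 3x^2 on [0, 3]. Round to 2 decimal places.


Right Riemann sum uses right endpoints of each subinterval.
Interval: [0, 3], n = 4
dx = (3 - 0) / 4 = 3/4
Right endpoints: [3/4, 3/2, 9/4, 3]
f values: [27/16, 27/4, 243/16, 27]
Sum = dx * (sum of f values)
= 3/4 * 405/8
= 1215/32 ≈ 37.97

37.97


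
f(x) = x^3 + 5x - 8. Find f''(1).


First derivative:
f'(x) = 3x^2 + 5
Second derivative:
f''(x) = 6x
Substitute x = 1:
f''(1) = 6 * 1 + 0
= 6 + 0
= 6

6


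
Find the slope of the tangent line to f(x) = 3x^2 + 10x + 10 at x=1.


The slope of the tangent line equals f'(x) at the point.
f(x) = 3x^2 + 10x + 10
f'(x) = 6x + 10
At x = 1:
f'(1) = 6 * 1 + 10
= 6 + 10
= 16

16


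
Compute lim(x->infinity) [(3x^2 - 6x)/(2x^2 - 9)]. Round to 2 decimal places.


For limits at infinity with equal-degree polynomials,
we compare leading coefficients.
Numerator leading term: 3x^2
Denominator leading term: 2x^2
Divide both by x^2:
lim = (3 - 6/x) / (2 - 9/x^2)
As x -> infinity, the 1/x and 1/x^2 terms vanish:
= 3/2 = 1.50

1.50


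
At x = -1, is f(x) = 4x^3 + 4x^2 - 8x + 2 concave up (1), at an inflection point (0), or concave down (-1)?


Concavity is determined by the sign of f''(x).
f(x) = 4x^3 + 4x^2 - 8x + 2
f'(x) = 12x^2 + 8x - 8
f''(x) = 24x + 8
f''(-1) = 24 * (-1) + 8
= -24 + 8
= -16
Since f''(-1) < 0, the function is concave down (-1)

-1


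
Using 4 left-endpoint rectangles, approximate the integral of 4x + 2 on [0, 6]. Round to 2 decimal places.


Left Riemann sum uses left endpoints of each subinterval.
Interval: [0, 6], n = 4
dx = (6 - 0) / 4 = 3/2
Left endpoints: [0, 3/2, 3, 9/2]
f values: [2, 8, 14, 20]
Sum = dx * (sum of f values)
= 3/2 * 44
= 66 = 66.00

66.00


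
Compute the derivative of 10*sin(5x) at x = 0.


Apply the chain rule to differentiate 10*sin(5x):
d/dx [10*sin(5x)]
= 10 * cos(5x) * d/dx(5x)
= 10 * 5 * cos(5x)
= 50 * cos(5x)
Evaluate at x = 0:
= 50 * cos(0)
= 50 * 1
= 50

50


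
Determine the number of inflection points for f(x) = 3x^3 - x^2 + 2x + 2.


Inflection points occur where f''(x) = 0 and concavity changes.
f(x) = 3x^3 - x^2 + 2x + 2
f'(x) = 9x^2 - 2x + 2
f''(x) = 18x - 2
Set f''(x) = 0:
18x - 2 = 0
x = 2 / 18 = 1/9
Since f''(x) is linear (degree 1), it changes sign at this point.
Therefore there is exactly 1 inflection point.

1


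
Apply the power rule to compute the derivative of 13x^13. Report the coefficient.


We apply the power rule: d/dx [ax^n] = a*n * x^(n-1)
d/dx [13x^13]
= 13 * 13 * x^(13-1)
= 169x^12
The coefficient is 169

169


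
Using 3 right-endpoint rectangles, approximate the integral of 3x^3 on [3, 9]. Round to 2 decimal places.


Right Riemann sum uses right endpoints of each subinterval.
Interval: [3, 9], n = 3
dx = (9 - 3) / 3 = 2
Right endpoints: [5, 7, 9]
f values: [375, 1029, 2187]
Sum = dx * (sum of f values)
= 2 * 3591
= 7182 = 7182.00

7182.00


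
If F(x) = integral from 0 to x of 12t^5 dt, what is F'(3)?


By the Fundamental Theorem of Calculus (Part 1):
If F(x) = integral from 0 to x of f(t) dt, then F'(x) = f(x)
Here f(t) = 12t^5
So F'(x) = 12x^5
Evaluate at x = 3:
F'(3) = 12 * 3^5
= 12 * 243
= 2916

2916


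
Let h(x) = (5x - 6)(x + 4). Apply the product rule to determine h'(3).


Let u(x) = 5x - 6 and v(x) = x + 4
u'(x) = 5
v'(x) = 1
Product rule: h'(x) = u'(x)*v(x) + u(x)*v'(x)
= 5 * (x + 4) + (5x - 6) * 1
At x = 3:
u(3) = 5 * 3 - 6 = 9
v(3) = 1 * 3 + 4 = 7
h'(3) = 5 * 7 + 9 * 1
= 35 + 9
= 44

44


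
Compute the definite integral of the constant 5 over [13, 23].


The integral of a constant k over [a, b] equals k * (b - a).
integral from 13 to 23 of 5 dx
= 5 * (23 - 13)
= 5 * 10
= 50

50


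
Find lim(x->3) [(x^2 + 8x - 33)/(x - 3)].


Direct substitution gives 0/0, so we factor the numerator.
Factor: (x^2 + 8x - 33) = (x - 3)(x + 11)
Cancel the common factor (x - 3):
(x^2 + 8x - 33)/(x - 3) = (x + 11)
Now substitute x = 3:
= (3) - (-11) = 14

14


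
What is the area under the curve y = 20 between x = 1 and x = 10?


The area under a constant function y = 20 is a rectangle.
Width = 10 - 1 = 9
Height = 20
Area = width * height
= 9 * 20
= 180

180


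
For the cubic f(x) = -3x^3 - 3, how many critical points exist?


Find where f'(x) = 0:
f(x) = -3x^3 - 3
f'(x) = -9x^2
This is a quadratic in x. Use the discriminant to count real roots.
Discriminant = (0)^2 - 4 * (-9) * 0
= 0 - 0
= 0
Since discriminant = 0, f'(x) = 0 has exactly 1 real solution.
Number of critical points: 1

1


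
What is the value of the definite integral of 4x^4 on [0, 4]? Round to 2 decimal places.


Find the antiderivative of 4x^4:
F(x) = 4/5 * x^5
Apply the Fundamental Theorem of Calculus:
F(4) - F(0)
= 4/5 * 4^5 - 4/5 * 0^5
= 4/5 * (1024 - 0)
= 4/5 * 1024
= 4096/5 = 819.20

819.20


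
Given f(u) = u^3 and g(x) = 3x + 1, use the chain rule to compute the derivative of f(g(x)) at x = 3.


Using the chain rule: (f(g(x)))' = f'(g(x)) * g'(x)
First, find g(3):
g(3) = 3 * 3 + 1 = 10
Next, f'(u) = 3u^2
And g'(x) = 3
So f'(g(3)) * g'(3)
= 3 * 10^2 * 3
= 3 * 100 * 3
= 900

900


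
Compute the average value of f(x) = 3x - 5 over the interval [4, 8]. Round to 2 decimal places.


Average value = 1/(b-a) * integral from a to b of f(x) dx
First compute the integral of 3x - 5:
F(x) = (3/2)x^2 - 5x
F(8) = 3/2 * 64 - 5 * 8 = 56
F(4) = 3/2 * 16 - 5 * 4 = 4
Integral = 56 - 4 = 52
Average = 52 / (8 - 4) = 52 / 4
= 13 = 13.00

13.00


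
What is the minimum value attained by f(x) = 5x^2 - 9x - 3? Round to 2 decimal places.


For a quadratic f(x) = ax^2 + bx + c with a > 0, the minimum is at the vertex.
Vertex x-coordinate: x = -b/(2a)
x = -(-9) / (2 * 5)
x = 9/10
Substitute back to find the minimum value:
f(9/10) = 5 * (9/10)^2 - 9 * (9/10) - 3
= 81/20 - 81/10 - 3
= -141/20 = -7.05

-7.05


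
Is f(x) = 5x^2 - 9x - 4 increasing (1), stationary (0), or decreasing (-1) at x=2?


Compute f'(x) to determine behavior:
f'(x) = 10x - 9
f'(2) = 10 * 2 - 9
= 20 - 9
= 11
Since f'(2) > 0, the function is increasing (1)

1


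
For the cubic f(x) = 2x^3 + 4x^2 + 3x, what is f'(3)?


Differentiate f(x) = 2x^3 + 4x^2 + 3x term by term:
f'(x) = 6x^2 + 8x + 3
Substitute x = 3:
f'(3) = 6 * 3^2 + 8 * 3 + 3
= 54 + 24 + 3
= 81

81


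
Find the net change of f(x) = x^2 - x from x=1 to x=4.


Net change = f(b) - f(a)
f(x) = x^2 - x
Compute f(4):
f(4) = 1 * 4^2 - 1 * 4 + 0
= 16 - 4 + 0
= 12
Compute f(1):
f(1) = 1 * 1^2 - 1 * 1 + 0
= 1 - 1 + 0
= 0
Net change = 12 - 0 = 12

12


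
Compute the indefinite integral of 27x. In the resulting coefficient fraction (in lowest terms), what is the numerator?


Apply the power rule for integration:
integral of ax^n dx = a/(n+1) * x^(n+1) + C
integral of 27x dx
= 27/2 * x^2 + C
The coefficient in lowest terms is 27/2, and its numerator is 27

27


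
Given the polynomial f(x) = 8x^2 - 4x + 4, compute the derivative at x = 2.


Differentiate term by term using power and sum rules:
f(x) = 8x^2 - 4x + 4
f'(x) = 16x - 4
Substitute x = 2:
f'(2) = 16 * 2 - 4
= 32 - 4
= 28

28


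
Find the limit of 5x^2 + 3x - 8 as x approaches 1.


Since polynomials are continuous, we use direct substitution.
lim(x->1) of 5x^2 + 3x - 8
= 5 * 1^2 + 3 * 1 - 8
= 5 + 3 - 8
= 0

0


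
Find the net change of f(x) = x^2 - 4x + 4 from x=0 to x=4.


Net change = f(b) - f(a)
f(x) = x^2 - 4x + 4
Compute f(4):
f(4) = 1 * 4^2 - 4 * 4 + 4
= 16 - 16 + 4
= 4
Compute f(0):
f(0) = 1 * 0^2 - 4 * 0 + 4
= 0 + 0 + 4
= 4
Net change = 4 - 4 = 0

0


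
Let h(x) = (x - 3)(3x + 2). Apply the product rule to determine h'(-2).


Let u(x) = x - 3 and v(x) = 3x + 2
u'(x) = 1
v'(x) = 3
Product rule: h'(x) = u'(x)*v(x) + u(x)*v'(x)
= 1 * (3x + 2) + (x - 3) * 3
At x = -2:
u(-2) = 1 * (-2) - 3 = -5
v(-2) = 3 * (-2) + 2 = -4
h'(-2) = 1 * (-4) + (-5) * 3
= -4 - 15
= -19

-19


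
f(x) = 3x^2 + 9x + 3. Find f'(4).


Differentiate term by term using power and sum rules:
f(x) = 3x^2 + 9x + 3
f'(x) = 6x + 9
Substitute x = 4:
f'(4) = 6 * 4 + 9
= 24 + 9
= 33

33


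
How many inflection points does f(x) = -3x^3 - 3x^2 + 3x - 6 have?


Inflection points occur where f''(x) = 0 and concavity changes.
f(x) = -3x^3 - 3x^2 + 3x - 6
f'(x) = -9x^2 - 6x + 3
f''(x) = -18x - 6
Set f''(x) = 0:
-18x - 6 = 0
x = 6 / (-18) = -1/3
Since f''(x) is linear (degree 1), it changes sign at this point.
Therefore there is exactly 1 inflection point.

1


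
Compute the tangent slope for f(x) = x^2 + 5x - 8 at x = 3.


The slope of the tangent line equals f'(x) at the point.
f(x) = x^2 + 5x - 8
f'(x) = 2x + 5
At x = 3:
f'(3) = 2 * 3 + 5
= 6 + 5
= 11

11


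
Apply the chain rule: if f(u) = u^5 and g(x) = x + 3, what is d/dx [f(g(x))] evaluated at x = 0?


Using the chain rule: (f(g(x)))' = f'(g(x)) * g'(x)
First, find g(0):
g(0) = 1 * 0 + 3 = 3
Next, f'(u) = 5u^4
And g'(x) = 1
So f'(g(0)) * g'(0)
= 5 * 3^4 * 1
= 5 * 81 * 1
= 405

405


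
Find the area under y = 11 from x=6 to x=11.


The area under a constant function y = 11 is a rectangle.
Width = 11 - 6 = 5
Height = 11
Area = width * height
= 5 * 11
= 55

55


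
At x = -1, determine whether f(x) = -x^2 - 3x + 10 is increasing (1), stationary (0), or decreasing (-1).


Compute f'(x) to determine behavior:
f'(x) = -2x - 3
f'(-1) = -2 * (-1) - 3
= 2 - 3
= -1
Since f'(-1) < 0, the function is decreasing (-1)

-1


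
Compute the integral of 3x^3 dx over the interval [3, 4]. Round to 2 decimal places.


Find the antiderivative of 3x^3:
F(x) = 3/4 * x^4
Apply the Fundamental Theorem of Calculus:
F(4) - F(3)
= 3/4 * 4^4 - 3/4 * 3^4
= 3/4 * (256 - 81)
= 3/4 * 175
= 525/4 = 131.25

131.25


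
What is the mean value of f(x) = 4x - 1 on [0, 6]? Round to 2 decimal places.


Average value = 1/(b-a) * integral from a to b of f(x) dx
First compute the integral of 4x - 1:
F(x) = 2x^2 - x
F(6) = 2 * 36 - 1 * 6 = 66
F(0) = 2 * 0 - 1 * 0 = 0
Integral = 66 - 0 = 66
Average = 66 / (6 - 0) = 66 / 6
= 11 = 11.00

11.00


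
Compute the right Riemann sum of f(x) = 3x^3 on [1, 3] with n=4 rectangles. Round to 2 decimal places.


Right Riemann sum uses right endpoints of each subinterval.
Interval: [1, 3], n = 4
dx = (3 - 1) / 4 = 1/2
Right endpoints: [3/2, 2, 5/2, 3]
f values: [81/8, 24, 375/8, 81]
Sum = dx * (sum of f values)
= 1/2 * 162
= 81 = 81.00

81.00


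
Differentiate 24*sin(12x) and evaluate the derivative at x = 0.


Apply the chain rule to differentiate 24*sin(12x):
d/dx [24*sin(12x)]
= 24 * cos(12x) * d/dx(12x)
= 24 * 12 * cos(12x)
= 288 * cos(12x)
Evaluate at x = 0:
= 288 * cos(0)
= 288 * 1
= 288

288


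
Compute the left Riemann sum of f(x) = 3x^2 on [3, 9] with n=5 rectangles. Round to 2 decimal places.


Left Riemann sum uses left endpoints of each subinterval.
Interval: [3, 9], n = 5
dx = (9 - 3) / 5 = 6/5
Left endpoints: [3, 21/5, 27/5, 33/5, 39/5]
f values: [27, 1323/25, 2187/25, 3267/25, 4563/25]
Sum = dx * (sum of f values)
= 6/5 * 2403/5
= 14418/25 = 576.72

576.72


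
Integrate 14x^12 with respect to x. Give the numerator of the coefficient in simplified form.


Apply the power rule for integration:
integral of ax^n dx = a/(n+1) * x^(n+1) + C
integral of 14x^12 dx
= 14/13 * x^13 + C
The coefficient in lowest terms is 14/13, and its numerator is 14

14


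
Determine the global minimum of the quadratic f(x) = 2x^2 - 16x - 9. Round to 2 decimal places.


For a quadratic f(x) = ax^2 + bx + c with a > 0, the minimum is at the vertex.
Vertex x-coordinate: x = -b/(2a)
x = -(-16) / (2 * 2)
x = 16/4 = 4
Substitute back to find the minimum value:
f(4) = 2 * 4^2 - 16 * 4 - 9
= 32 - 64 - 9
= -41 = -41.00

-41.00


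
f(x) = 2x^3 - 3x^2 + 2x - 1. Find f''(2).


First derivative:
f'(x) = 6x^2 - 6x + 2
Second derivative:
f''(x) = 12x - 6
Substitute x = 2:
f''(2) = 12 * 2 - 6
= 24 - 6
= 18

18


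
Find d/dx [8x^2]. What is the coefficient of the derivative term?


We apply the power rule: d/dx [ax^n] = a*n * x^(n-1)
d/dx [8x^2]
= 8 * 2 * x^(2-1)
= 16x
The coefficient is 16

16


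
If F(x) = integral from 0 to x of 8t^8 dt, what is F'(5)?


By the Fundamental Theorem of Calculus (Part 1):
If F(x) = integral from 0 to x of f(t) dt, then F'(x) = f(x)
Here f(t) = 8t^8
So F'(x) = 8x^8
Evaluate at x = 5:
F'(5) = 8 * 5^8
= 8 * 390625
= 3125000

3125000


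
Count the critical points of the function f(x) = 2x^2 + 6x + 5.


Find where f'(x) = 0:
f'(x) = 4x + 6
Set f'(x) = 0:
4x + 6 = 0
x = -6 / 4 = -3/2
This is a linear equation in x, so there is exactly one solution.
Number of critical points: 1

1


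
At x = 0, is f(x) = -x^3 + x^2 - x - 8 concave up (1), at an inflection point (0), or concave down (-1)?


Concavity is determined by the sign of f''(x).
f(x) = -x^3 + x^2 - x - 8
f'(x) = -3x^2 + 2x - 1
f''(x) = -6x + 2
f''(0) = -6 * 0 + 2
= 0 + 2
= 2
Since f''(0) > 0, the function is concave up (1)

1


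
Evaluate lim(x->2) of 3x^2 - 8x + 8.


Since polynomials are continuous, we use direct substitution.
lim(x->2) of 3x^2 - 8x + 8
= 3 * 2^2 - 8 * 2 + 8
= 12 - 16 + 8
= 4

4


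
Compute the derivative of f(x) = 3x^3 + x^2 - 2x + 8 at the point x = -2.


Differentiate f(x) = 3x^3 + x^2 - 2x + 8 term by term:
f'(x) = 9x^2 + 2x - 2
Substitute x = -2:
f'(-2) = 9 * (-2)^2 + 2 * (-2) - 2
= 36 - 4 - 2
= 30

30


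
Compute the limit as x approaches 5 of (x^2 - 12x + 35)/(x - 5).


Direct substitution gives 0/0, so we factor the numerator.
Factor: (x^2 - 12x + 35) = (x - 5)(x - 7)
Cancel the common factor (x - 5):
(x^2 - 12x + 35)/(x - 5) = (x - 7)
Now substitute x = 5:
= (5) - (7) = -2

-2


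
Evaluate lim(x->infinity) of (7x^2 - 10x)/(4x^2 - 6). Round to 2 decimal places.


For limits at infinity with equal-degree polynomials,
we compare leading coefficients.
Numerator leading term: 7x^2
Denominator leading term: 4x^2
Divide both by x^2:
lim = (7 - 10/x) / (4 - 6/x^2)
As x -> infinity, the 1/x and 1/x^2 terms vanish:
= 7/4 = 1.75

1.75


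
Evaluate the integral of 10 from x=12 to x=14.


The integral of a constant k over [a, b] equals k * (b - a).
integral from 12 to 14 of 10 dx
= 10 * (14 - 12)
= 10 * 2
= 20

20


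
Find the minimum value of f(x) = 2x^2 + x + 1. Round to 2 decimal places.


For a quadratic f(x) = ax^2 + bx + c with a > 0, the minimum is at the vertex.
Vertex x-coordinate: x = -b/(2a)
x = -(1) / (2 * 2)
x = -1/4
Substitute back to find the minimum value:
f(-1/4) = 2 * (-1/4)^2 + 1 * (-1/4) + 1
= 1/8 - 1/4 + 1
= 7/8 ≈ 0.88

0.88


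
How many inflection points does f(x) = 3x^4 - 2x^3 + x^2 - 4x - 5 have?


Inflection points occur where f''(x) = 0 and concavity changes.
f(x) = 3x^4 - 2x^3 + x^2 - 4x - 5
f'(x) = 12x^3 - 6x^2 + 2x - 4
f''(x) = 36x^2 - 12x + 2
This is a quadratic in x. Use the discriminant to count real roots.
Discriminant = (-12)^2 - 4 * 36 * 2
= 144 - 288
= -144
Since discriminant < 0, f''(x) = 0 has no real solutions.
Number of inflection points: 0

0


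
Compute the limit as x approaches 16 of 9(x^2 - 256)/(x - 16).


Direct substitution gives 0/0, so we factor the numerator.
Factor: 9(x^2 - 256) = 9 * (x - 16)(x + 16)
Cancel the common factor (x - 16):
9(x^2 - 256)/(x - 16) = 9 * (x + 16)
Now substitute x = 16:
= 9 * (16 + 16) = 288

288


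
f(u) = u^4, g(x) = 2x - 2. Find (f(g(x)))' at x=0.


Using the chain rule: (f(g(x)))' = f'(g(x)) * g'(x)
First, find g(0):
g(0) = 2 * 0 - 2 = -2
Next, f'(u) = 4u^3
And g'(x) = 2
So f'(g(0)) * g'(0)
= 4 * (-2)^3 * 2
= 4 * (-8) * 2
= -64

-64


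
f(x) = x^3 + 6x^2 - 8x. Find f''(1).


First derivative:
f'(x) = 3x^2 + 12x - 8
Second derivative:
f''(x) = 6x + 12
Substitute x = 1:
f''(1) = 6 * 1 + 12
= 6 + 12
= 18

18


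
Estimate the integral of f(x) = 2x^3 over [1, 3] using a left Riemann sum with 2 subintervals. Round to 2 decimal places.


Left Riemann sum uses left endpoints of each subinterval.
Interval: [1, 3], n = 2
dx = (3 - 1) / 2 = 1
Left endpoints: [1, 2]
f values: [2, 16]
Sum = dx * (sum of f values)
= 1 * 18
= 18 = 18.00

18.00


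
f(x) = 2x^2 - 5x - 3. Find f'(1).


Differentiate term by term using power and sum rules:
f(x) = 2x^2 - 5x - 3
f'(x) = 4x - 5
Substitute x = 1:
f'(1) = 4 * 1 - 5
= 4 - 5
= -1

-1


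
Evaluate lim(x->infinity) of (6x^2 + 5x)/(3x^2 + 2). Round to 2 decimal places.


For limits at infinity with equal-degree polynomials,
we compare leading coefficients.
Numerator leading term: 6x^2
Denominator leading term: 3x^2
Divide both by x^2:
lim = (6 + 5/x) / (3 + 2/x^2)
As x -> infinity, the 1/x and 1/x^2 terms vanish:
= 6/3 = 2 = 2.00

2.00


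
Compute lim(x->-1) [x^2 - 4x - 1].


Since polynomials are continuous, we use direct substitution.
lim(x->-1) of x^2 - 4x - 1
= 1 * (-1)^2 - 4 * (-1) - 1
= 1 + 4 - 1
= 4

4


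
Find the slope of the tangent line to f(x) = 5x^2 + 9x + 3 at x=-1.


The slope of the tangent line equals f'(x) at the point.
f(x) = 5x^2 + 9x + 3
f'(x) = 10x + 9
At x = -1:
f'(-1) = 10 * (-1) + 9
= -10 + 9
= -1

-1


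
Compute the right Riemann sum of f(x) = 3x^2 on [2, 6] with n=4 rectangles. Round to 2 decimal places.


Right Riemann sum uses right endpoints of each subinterval.
Interval: [2, 6], n = 4
dx = (6 - 2) / 4 = 1
Right endpoints: [3, 4, 5, 6]
f values: [27, 48, 75, 108]
Sum = dx * (sum of f values)
= 1 * 258
= 258 = 258.00

258.00


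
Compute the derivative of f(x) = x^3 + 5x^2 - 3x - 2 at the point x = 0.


Differentiate f(x) = x^3 + 5x^2 - 3x - 2 term by term:
f'(x) = 3x^2 + 10x - 3
Substitute x = 0:
f'(0) = 3 * 0^2 + 10 * 0 - 3
= 0 + 0 - 3
= -3

-3


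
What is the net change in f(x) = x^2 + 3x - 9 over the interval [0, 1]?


Net change = f(b) - f(a)
f(x) = x^2 + 3x - 9
Compute f(1):
f(1) = 1 * 1^2 + 3 * 1 - 9
= 1 + 3 - 9
= -5
Compute f(0):
f(0) = 1 * 0^2 + 3 * 0 - 9
= 0 + 0 - 9
= -9
Net change = -5 - (-9) = 4

4


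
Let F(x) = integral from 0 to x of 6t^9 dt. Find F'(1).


By the Fundamental Theorem of Calculus (Part 1):
If F(x) = integral from 0 to x of f(t) dt, then F'(x) = f(x)
Here f(t) = 6t^9
So F'(x) = 6x^9
Evaluate at x = 1:
F'(1) = 6 * 1^9
= 6 * 1
= 6

6


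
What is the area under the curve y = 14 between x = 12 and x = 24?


The area under a constant function y = 14 is a rectangle.
Width = 24 - 12 = 12
Height = 14
Area = width * height
= 12 * 14
= 168

168


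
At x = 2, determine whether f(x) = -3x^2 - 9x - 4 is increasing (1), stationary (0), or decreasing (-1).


Compute f'(x) to determine behavior:
f'(x) = -6x - 9
f'(2) = -6 * 2 - 9
= -12 - 9
= -21
Since f'(2) < 0, the function is decreasing (-1)

-1


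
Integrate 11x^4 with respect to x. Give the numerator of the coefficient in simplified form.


Apply the power rule for integration:
integral of ax^n dx = a/(n+1) * x^(n+1) + C
integral of 11x^4 dx
= 11/5 * x^5 + C
The coefficient in lowest terms is 11/5, and its numerator is 11

11


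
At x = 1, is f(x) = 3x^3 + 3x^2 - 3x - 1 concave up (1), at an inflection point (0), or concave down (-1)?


Concavity is determined by the sign of f''(x).
f(x) = 3x^3 + 3x^2 - 3x - 1
f'(x) = 9x^2 + 6x - 3
f''(x) = 18x + 6
f''(1) = 18 * 1 + 6
= 18 + 6
= 24
Since f''(1) > 0, the function is concave up (1)

1


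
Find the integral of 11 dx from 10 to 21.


The integral of a constant k over [a, b] equals k * (b - a).
integral from 10 to 21 of 11 dx
= 11 * (21 - 10)
= 11 * 11
= 121

121


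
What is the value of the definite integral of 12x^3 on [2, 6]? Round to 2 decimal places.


Find the antiderivative of 12x^3:
F(x) = 12/4 * x^4
Apply the Fundamental Theorem of Calculus:
F(6) - F(2)
= 12/4 * 6^4 - 12/4 * 2^4
= 12/4 * (1296 - 16)
= 12/4 * 1280
= 3840 = 3840.00

3840.00


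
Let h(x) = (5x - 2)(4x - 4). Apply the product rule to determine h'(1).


Let u(x) = 5x - 2 and v(x) = 4x - 4
u'(x) = 5
v'(x) = 4
Product rule: h'(x) = u'(x)*v(x) + u(x)*v'(x)
= 5 * (4x - 4) + (5x - 2) * 4
At x = 1:
u(1) = 5 * 1 - 2 = 3
v(1) = 4 * 1 - 4 = 0
h'(1) = 5 * 0 + 3 * 4
= 0 + 12
= 12

12


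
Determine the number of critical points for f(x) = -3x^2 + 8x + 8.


Find where f'(x) = 0:
f'(x) = -6x + 8
Set f'(x) = 0:
-6x + 8 = 0
x = -8 / (-6) = 4/3
This is a linear equation in x, so there is exactly one solution.
Number of critical points: 1

1


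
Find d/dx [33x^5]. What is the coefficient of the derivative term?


We apply the power rule: d/dx [ax^n] = a*n * x^(n-1)
d/dx [33x^5]
= 33 * 5 * x^(5-1)
= 165x^4
The coefficient is 165

165


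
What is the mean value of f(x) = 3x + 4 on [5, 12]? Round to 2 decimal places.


Average value = 1/(b-a) * integral from a to b of f(x) dx
First compute the integral of 3x + 4:
F(x) = (3/2)x^2 + 4x
F(12) = 3/2 * 144 + 4 * 12 = 264
F(5) = 3/2 * 25 + 4 * 5 = 115/2
Integral = 264 - 115/2 = 413/2
Average = (413/2) / (12 - 5) = (413/2) / 7
= 59/2 = 29.50

29.50


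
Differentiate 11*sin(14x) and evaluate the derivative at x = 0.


Apply the chain rule to differentiate 11*sin(14x):
d/dx [11*sin(14x)]
= 11 * cos(14x) * d/dx(14x)
= 11 * 14 * cos(14x)
= 154 * cos(14x)
Evaluate at x = 0:
= 154 * cos(0)
= 154 * 1
= 154

154


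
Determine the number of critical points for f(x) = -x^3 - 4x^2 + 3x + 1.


Find where f'(x) = 0:
f(x) = -x^3 - 4x^2 + 3x + 1
f'(x) = -3x^2 - 8x + 3
This is a quadratic in x. Use the discriminant to count real roots.
Discriminant = (-8)^2 - 4 * (-3) * 3
= 64 - (-36)
= 100
Since discriminant > 0, f'(x) = 0 has 2 real solutions.
Number of critical points: 2

2


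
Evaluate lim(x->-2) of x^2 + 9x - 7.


Since polynomials are continuous, we use direct substitution.
lim(x->-2) of x^2 + 9x - 7
= 1 * (-2)^2 + 9 * (-2) - 7
= 4 - 18 - 7
= -21

-21


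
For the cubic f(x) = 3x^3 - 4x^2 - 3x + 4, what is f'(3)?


Differentiate f(x) = 3x^3 - 4x^2 - 3x + 4 term by term:
f'(x) = 9x^2 - 8x - 3
Substitute x = 3:
f'(3) = 9 * 3^2 - 8 * 3 - 3
= 81 - 24 - 3
= 54

54


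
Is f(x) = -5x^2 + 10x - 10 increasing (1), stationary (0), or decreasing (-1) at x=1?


Compute f'(x) to determine behavior:
f'(x) = -10x + 10
f'(1) = -10 * 1 + 10
= -10 + 10
= 0
Since f'(1) = 0, the function is stationary (0)

0


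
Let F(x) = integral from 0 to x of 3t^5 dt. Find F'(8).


By the Fundamental Theorem of Calculus (Part 1):
If F(x) = integral from 0 to x of f(t) dt, then F'(x) = f(x)
Here f(t) = 3t^5
So F'(x) = 3x^5
Evaluate at x = 8:
F'(8) = 3 * 8^5
= 3 * 32768
= 98304

98304


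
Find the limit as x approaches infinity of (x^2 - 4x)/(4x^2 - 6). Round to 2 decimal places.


For limits at infinity with equal-degree polynomials,
we compare leading coefficients.
Numerator leading term: x^2
Denominator leading term: 4x^2
Divide both by x^2:
lim = (1 - 4/x) / (4 - 6/x^2)
As x -> infinity, the 1/x and 1/x^2 terms vanish:
= 1/4 = 0.25

0.25


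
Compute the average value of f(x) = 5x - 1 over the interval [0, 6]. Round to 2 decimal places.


Average value = 1/(b-a) * integral from a to b of f(x) dx
First compute the integral of 5x - 1:
F(x) = (5/2)x^2 - x
F(6) = 5/2 * 36 - 1 * 6 = 84
F(0) = 5/2 * 0 - 1 * 0 = 0
Integral = 84 - 0 = 84
Average = 84 / (6 - 0) = 84 / 6
= 14 = 14.00

14.00


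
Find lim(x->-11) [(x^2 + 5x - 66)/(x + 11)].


Direct substitution gives 0/0, so we factor the numerator.
Factor: (x^2 + 5x - 66) = (x + 11)(x - 6)
Cancel the common factor (x + 11):
(x^2 + 5x - 66)/(x + 11) = (x - 6)
Now substitute x = -11:
= (-11) - (6) = -17

-17


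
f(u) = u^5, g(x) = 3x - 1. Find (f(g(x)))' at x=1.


Using the chain rule: (f(g(x)))' = f'(g(x)) * g'(x)
First, find g(1):
g(1) = 3 * 1 - 1 = 2
Next, f'(u) = 5u^4
And g'(x) = 3
So f'(g(1)) * g'(1)
= 5 * 2^4 * 3
= 5 * 16 * 3
= 240

240


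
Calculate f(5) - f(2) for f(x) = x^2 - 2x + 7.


Net change = f(b) - f(a)
f(x) = x^2 - 2x + 7
Compute f(5):
f(5) = 1 * 5^2 - 2 * 5 + 7
= 25 - 10 + 7
= 22
Compute f(2):
f(2) = 1 * 2^2 - 2 * 2 + 7
= 4 - 4 + 7
= 7
Net change = 22 - 7 = 15

15


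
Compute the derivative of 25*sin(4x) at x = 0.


Apply the chain rule to differentiate 25*sin(4x):
d/dx [25*sin(4x)]
= 25 * cos(4x) * d/dx(4x)
= 25 * 4 * cos(4x)
= 100 * cos(4x)
Evaluate at x = 0:
= 100 * cos(0)
= 100 * 1
= 100

100


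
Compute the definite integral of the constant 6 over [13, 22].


The integral of a constant k over [a, b] equals k * (b - a).
integral from 13 to 22 of 6 dx
= 6 * (22 - 13)
= 6 * 9
= 54

54


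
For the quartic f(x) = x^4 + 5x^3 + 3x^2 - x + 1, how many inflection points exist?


Inflection points occur where f''(x) = 0 and concavity changes.
f(x) = x^4 + 5x^3 + 3x^2 - x + 1
f'(x) = 4x^3 + 15x^2 + 6x - 1
f''(x) = 12x^2 + 30x + 6
This is a quadratic in x. Use the discriminant to count real roots.
Discriminant = (30)^2 - 4 * 12 * 6
= 900 - 288
= 612
Since discriminant > 0, f''(x) = 0 has 2 distinct real solutions.
A quadratic with two distinct real roots changes sign at each root, so concavity changes at both.
Number of inflection points: 2

2


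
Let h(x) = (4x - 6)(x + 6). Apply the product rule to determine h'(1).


Let u(x) = 4x - 6 and v(x) = x + 6
u'(x) = 4
v'(x) = 1
Product rule: h'(x) = u'(x)*v(x) + u(x)*v'(x)
= 4 * (x + 6) + (4x - 6) * 1
At x = 1:
u(1) = 4 * 1 - 6 = -2
v(1) = 1 * 1 + 6 = 7
h'(1) = 4 * 7 + (-2) * 1
= 28 - 2
= 26

26


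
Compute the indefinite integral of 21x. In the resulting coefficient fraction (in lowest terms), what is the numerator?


Apply the power rule for integration:
integral of ax^n dx = a/(n+1) * x^(n+1) + C
integral of 21x dx
= 21/2 * x^2 + C
The coefficient in lowest terms is 21/2, and its numerator is 21

21


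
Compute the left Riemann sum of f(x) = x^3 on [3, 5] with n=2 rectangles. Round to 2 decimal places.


Left Riemann sum uses left endpoints of each subinterval.
Interval: [3, 5], n = 2
dx = (5 - 3) / 2 = 1
Left endpoints: [3, 4]
f values: [27, 64]
Sum = dx * (sum of f values)
= 1 * 91
= 91 = 91.00

91.00


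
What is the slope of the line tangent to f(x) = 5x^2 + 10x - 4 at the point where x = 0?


The slope of the tangent line equals f'(x) at the point.
f(x) = 5x^2 + 10x - 4
f'(x) = 10x + 10
At x = 0:
f'(0) = 10 * 0 + 10
= 0 + 10
= 10

10


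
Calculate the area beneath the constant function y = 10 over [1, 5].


The area under a constant function y = 10 is a rectangle.
Width = 5 - 1 = 4
Height = 10
Area = width * height
= 4 * 10
= 40

40


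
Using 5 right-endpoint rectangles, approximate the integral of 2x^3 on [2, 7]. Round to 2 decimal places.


Right Riemann sum uses right endpoints of each subinterval.
Interval: [2, 7], n = 5
dx = (7 - 2) / 5 = 1
Right endpoints: [3, 4, 5, 6, 7]
f values: [54, 128, 250, 432, 686]
Sum = dx * (sum of f values)
= 1 * 1550
= 1550 = 1550.00

1550.00


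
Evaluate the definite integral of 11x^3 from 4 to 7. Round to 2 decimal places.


Find the antiderivative of 11x^3:
F(x) = 11/4 * x^4
Apply the Fundamental Theorem of Calculus:
F(7) - F(4)
= 11/4 * 7^4 - 11/4 * 4^4
= 11/4 * (2401 - 256)
= 11/4 * 2145
= 23595/4 = 5898.75

5898.75


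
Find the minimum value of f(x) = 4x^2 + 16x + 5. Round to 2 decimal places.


For a quadratic f(x) = ax^2 + bx + c with a > 0, the minimum is at the vertex.
Vertex x-coordinate: x = -b/(2a)
x = -(16) / (2 * 4)
x = -16/8 = -2
Substitute back to find the minimum value:
f(-2) = 4 * (-2)^2 + 16 * (-2) + 5
= 16 - 32 + 5
= -11 = -11.00

-11.00


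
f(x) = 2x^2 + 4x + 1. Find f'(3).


Differentiate term by term using power and sum rules:
f(x) = 2x^2 + 4x + 1
f'(x) = 4x + 4
Substitute x = 3:
f'(3) = 4 * 3 + 4
= 12 + 4
= 16

16


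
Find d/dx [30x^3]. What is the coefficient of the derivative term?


We apply the power rule: d/dx [ax^n] = a*n * x^(n-1)
d/dx [30x^3]
= 30 * 3 * x^(3-1)
= 90x^2
The coefficient is 90

90


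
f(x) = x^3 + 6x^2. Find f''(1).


First derivative:
f'(x) = 3x^2 + 12x
Second derivative:
f''(x) = 6x + 12
Substitute x = 1:
f''(1) = 6 * 1 + 12
= 6 + 12
= 18

18


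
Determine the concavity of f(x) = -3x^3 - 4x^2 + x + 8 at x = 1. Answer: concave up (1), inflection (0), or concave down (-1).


Concavity is determined by the sign of f''(x).
f(x) = -3x^3 - 4x^2 + x + 8
f'(x) = -9x^2 - 8x + 1
f''(x) = -18x - 8
f''(1) = -18 * 1 - 8
= -18 - 8
= -26
Since f''(1) < 0, the function is concave down (-1)

-1


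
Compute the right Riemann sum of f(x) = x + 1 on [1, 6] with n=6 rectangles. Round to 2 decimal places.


Right Riemann sum uses right endpoints of each subinterval.
Interval: [1, 6], n = 6
dx = (6 - 1) / 6 = 5/6
Right endpoints: [11/6, 8/3, 7/2, 13/3, 31/6, 6]
f values: [17/6, 11/3, 9/2, 16/3, 37/6, 7]
Sum = dx * (sum of f values)
= 5/6 * 59/2
= 295/12 ≈ 24.58

24.58


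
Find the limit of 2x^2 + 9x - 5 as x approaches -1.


Since polynomials are continuous, we use direct substitution.
lim(x->-1) of 2x^2 + 9x - 5
= 2 * (-1)^2 + 9 * (-1) - 5
= 2 - 9 - 5
= -12

-12


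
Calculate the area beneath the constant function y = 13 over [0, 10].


The area under a constant function y = 13 is a rectangle.
Width = 10 - 0 = 10
Height = 13
Area = width * height
= 10 * 13
= 130

130


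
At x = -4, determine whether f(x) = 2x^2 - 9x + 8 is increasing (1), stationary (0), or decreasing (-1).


Compute f'(x) to determine behavior:
f'(x) = 4x - 9
f'(-4) = 4 * (-4) - 9
= -16 - 9
= -25
Since f'(-4) < 0, the function is decreasing (-1)

-1


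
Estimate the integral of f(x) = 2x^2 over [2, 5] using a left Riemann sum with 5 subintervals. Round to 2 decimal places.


Left Riemann sum uses left endpoints of each subinterval.
Interval: [2, 5], n = 5
dx = (5 - 2) / 5 = 3/5
Left endpoints: [2, 13/5, 16/5, 19/5, 22/5]
f values: [8, 338/25, 512/25, 722/25, 968/25]
Sum = dx * (sum of f values)
= 3/5 * 548/5
= 1644/25 = 65.76

65.76


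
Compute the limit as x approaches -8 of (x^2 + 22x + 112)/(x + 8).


Direct substitution gives 0/0, so we factor the numerator.
Factor: (x^2 + 22x + 112) = (x + 8)(x + 14)
Cancel the common factor (x + 8):
(x^2 + 22x + 112)/(x + 8) = (x + 14)
Now substitute x = -8:
= (-8) - (-14) = 6

6


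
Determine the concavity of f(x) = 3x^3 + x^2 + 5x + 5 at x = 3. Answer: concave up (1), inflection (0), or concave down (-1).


Concavity is determined by the sign of f''(x).
f(x) = 3x^3 + x^2 + 5x + 5
f'(x) = 9x^2 + 2x + 5
f''(x) = 18x + 2
f''(3) = 18 * 3 + 2
= 54 + 2
= 56
Since f''(3) > 0, the function is concave up (1)

1


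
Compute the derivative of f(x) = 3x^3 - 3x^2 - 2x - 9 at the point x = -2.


Differentiate f(x) = 3x^3 - 3x^2 - 2x - 9 term by term:
f'(x) = 9x^2 - 6x - 2
Substitute x = -2:
f'(-2) = 9 * (-2)^2 - 6 * (-2) - 2
= 36 + 12 - 2
= 46

46


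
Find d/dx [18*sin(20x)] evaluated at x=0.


Apply the chain rule to differentiate 18*sin(20x):
d/dx [18*sin(20x)]
= 18 * cos(20x) * d/dx(20x)
= 18 * 20 * cos(20x)
= 360 * cos(20x)
Evaluate at x = 0:
= 360 * cos(0)
= 360 * 1
= 360

360


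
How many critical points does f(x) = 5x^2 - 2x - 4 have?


Find where f'(x) = 0:
f'(x) = 10x - 2
Set f'(x) = 0:
10x - 2 = 0
x = 2 / 10 = 1/5
This is a linear equation in x, so there is exactly one solution.
Number of critical points: 1

1


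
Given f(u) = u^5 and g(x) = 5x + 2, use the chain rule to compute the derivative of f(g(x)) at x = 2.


Using the chain rule: (f(g(x)))' = f'(g(x)) * g'(x)
First, find g(2):
g(2) = 5 * 2 + 2 = 12
Next, f'(u) = 5u^4
And g'(x) = 5
So f'(g(2)) * g'(2)
= 5 * 12^4 * 5
= 5 * 20736 * 5
= 518400

518400


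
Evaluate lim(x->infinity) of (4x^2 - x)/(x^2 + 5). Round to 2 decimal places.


For limits at infinity with equal-degree polynomials,
we compare leading coefficients.
Numerator leading term: 4x^2
Denominator leading term: x^2
Divide both by x^2:
lim = (4 - 1/x) / (1 + 5/x^2)
As x -> infinity, the 1/x and 1/x^2 terms vanish:
= 4/1 = 4 = 4.00

4.00


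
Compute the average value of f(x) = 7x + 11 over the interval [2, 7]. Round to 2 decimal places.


Average value = 1/(b-a) * integral from a to b of f(x) dx
First compute the integral of 7x + 11:
F(x) = (7/2)x^2 + 11x
F(7) = 7/2 * 49 + 11 * 7 = 497/2
F(2) = 7/2 * 4 + 11 * 2 = 36
Integral = 497/2 - 36 = 425/2
Average = (425/2) / (7 - 2) = (425/2) / 5
= 85/2 = 42.50

42.50


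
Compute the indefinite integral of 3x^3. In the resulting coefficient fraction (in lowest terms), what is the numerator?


Apply the power rule for integration:
integral of ax^n dx = a/(n+1) * x^(n+1) + C
integral of 3x^3 dx
= 3/4 * x^4 + C
The coefficient in lowest terms is 3/4, and its numerator is 3

3


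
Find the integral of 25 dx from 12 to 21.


The integral of a constant k over [a, b] equals k * (b - a).
integral from 12 to 21 of 25 dx
= 25 * (21 - 12)
= 25 * 9
= 225

225


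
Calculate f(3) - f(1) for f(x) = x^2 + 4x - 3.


Net change = f(b) - f(a)
f(x) = x^2 + 4x - 3
Compute f(3):
f(3) = 1 * 3^2 + 4 * 3 - 3
= 9 + 12 - 3
= 18
Compute f(1):
f(1) = 1 * 1^2 + 4 * 1 - 3
= 1 + 4 - 3
= 2
Net change = 18 - 2 = 16

16


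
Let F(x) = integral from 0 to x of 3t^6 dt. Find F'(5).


By the Fundamental Theorem of Calculus (Part 1):
If F(x) = integral from 0 to x of f(t) dt, then F'(x) = f(x)
Here f(t) = 3t^6
So F'(x) = 3x^6
Evaluate at x = 5:
F'(5) = 3 * 5^6
= 3 * 15625
= 46875

46875


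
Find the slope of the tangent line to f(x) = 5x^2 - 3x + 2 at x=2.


The slope of the tangent line equals f'(x) at the point.
f(x) = 5x^2 - 3x + 2
f'(x) = 10x - 3
At x = 2:
f'(2) = 10 * 2 - 3
= 20 - 3
= 17

17


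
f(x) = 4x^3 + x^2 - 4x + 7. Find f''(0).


First derivative:
f'(x) = 12x^2 + 2x - 4
Second derivative:
f''(x) = 24x + 2
Substitute x = 0:
f''(0) = 24 * 0 + 2
= 0 + 2
= 2

2


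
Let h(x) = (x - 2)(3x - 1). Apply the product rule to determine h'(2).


Let u(x) = x - 2 and v(x) = 3x - 1
u'(x) = 1
v'(x) = 3
Product rule: h'(x) = u'(x)*v(x) + u(x)*v'(x)
= 1 * (3x - 1) + (x - 2) * 3
At x = 2:
u(2) = 1 * 2 - 2 = 0
v(2) = 3 * 2 - 1 = 5
h'(2) = 1 * 5 + 0 * 3
= 5 + 0
= 5

5


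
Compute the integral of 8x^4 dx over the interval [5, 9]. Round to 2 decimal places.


Find the antiderivative of 8x^4:
F(x) = 8/5 * x^5
Apply the Fundamental Theorem of Calculus:
F(9) - F(5)
= 8/5 * 9^5 - 8/5 * 5^5
= 8/5 * (59049 - 3125)
= 8/5 * 55924
= 447392/5 = 89478.40

89478.40


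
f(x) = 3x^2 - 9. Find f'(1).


Differentiate term by term using power and sum rules:
f(x) = 3x^2 - 9
f'(x) = 6x
Substitute x = 1:
f'(1) = 6 * 1 + 0
= 6 + 0
= 6

6
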